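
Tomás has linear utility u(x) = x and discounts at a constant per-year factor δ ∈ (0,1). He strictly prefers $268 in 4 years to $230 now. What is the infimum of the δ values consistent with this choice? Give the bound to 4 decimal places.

Under u(x) = x this choice says 230 < δ^4·268.
So δ^4 > 230/268 = 0.85821; taking the 4th root of both positive sides preserves the inequality.
δ > 0.85821^(1/4) = 0.9625.

δ > 0.9625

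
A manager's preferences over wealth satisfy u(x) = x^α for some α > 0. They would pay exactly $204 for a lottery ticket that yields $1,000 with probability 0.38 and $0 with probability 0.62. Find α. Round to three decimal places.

α ≈ 0.609

The lottery's expected utility is 0.38·u(1000) + 0.62·u(0) = 0.38·1000^α (since u(0) = 0 for α > 0).
Setting u(204) equal to that: 204^α = 0.38·1000^α ⇒ (204/1000)^α = 0.38.
Taking logs: α·ln(204/1000) = ln(0.38), so α = -0.967584 / -1.589635 ≈ 0.609.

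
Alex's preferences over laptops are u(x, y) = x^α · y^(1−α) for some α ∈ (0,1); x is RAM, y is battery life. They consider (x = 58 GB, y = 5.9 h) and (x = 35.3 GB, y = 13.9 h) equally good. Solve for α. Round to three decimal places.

α ≈ 0.633

Indifference: 58^α · 5.9^(1−α) = 35.3^α · 13.9^(1−α).
Rearrange to (58/35.3)^α = (13.9/5.9)^(1−α) and take logs: α·0.496560 = (1−α)·0.856936.
With A = 0.496560 and B = 0.856936: α·A = (1−α)·B, so α = B/(A+B) = 0.856936/1.353496 ≈ 0.633.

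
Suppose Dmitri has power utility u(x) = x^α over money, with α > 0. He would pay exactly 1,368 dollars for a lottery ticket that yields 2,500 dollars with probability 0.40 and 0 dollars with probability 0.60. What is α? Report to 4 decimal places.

The lottery's expected utility is 0.40·u(2500) + 0.60·u(0) = 0.40·2500^α (since u(0) = 0 for α > 0).
Setting u(1368) equal to that: 1368^α = 0.40·2500^α ⇒ (1368/2500)^α = 0.40.
Taking logs: α·ln(1368/2500) = ln(0.40), so α = -0.9162907 / -0.6029409 ≈ 1.5197.

α ≈ 1.5197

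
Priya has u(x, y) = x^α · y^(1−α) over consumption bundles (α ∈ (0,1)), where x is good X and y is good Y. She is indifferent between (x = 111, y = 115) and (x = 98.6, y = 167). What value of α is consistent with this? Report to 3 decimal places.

Indifference: 111^α · 115^(1−α) = 98.6^α · 167^(1−α).
(111/98.6)^α = (167/115)^(1−α); take logs: α·ln(111/98.6) = (1−α)·ln(167/115), i.e. α·0.118459 = (1−α)·0.373062.
With A = 0.118459 and B = 0.373062: α·A = (1−α)·B, so α = B/(A+B) = 0.373062/0.491521 ≈ 0.759.

α ≈ 0.759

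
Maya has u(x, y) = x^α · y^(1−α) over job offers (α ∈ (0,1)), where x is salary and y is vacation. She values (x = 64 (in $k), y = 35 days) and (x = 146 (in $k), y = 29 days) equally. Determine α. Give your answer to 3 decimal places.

Indifference: 64^α · 35^(1−α) = 146^α · 29^(1−α).
Rearrange to (64/146)^α = (29/35)^(1−α) and take logs: α·-0.824724 = (1−α)·-0.188052.
So α/(1−α) = (-0.188052)/(-0.824724) = 0.228018, and α = 0.228018/1.228018 ≈ 0.186.

α ≈ 0.186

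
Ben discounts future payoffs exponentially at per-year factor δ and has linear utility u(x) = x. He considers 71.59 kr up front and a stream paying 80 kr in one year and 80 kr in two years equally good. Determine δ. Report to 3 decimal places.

Present value of the stream is 80·δ + 80·δ². Indifference gives 80δ + 80δ² = 71.59.
So 80δ² + 80δ − 71.59 = 0.
By the quadratic formula (taking the positive root), δ = (−80 + √29308.80) / 160 ≈ 0.570.

δ ≈ 0.570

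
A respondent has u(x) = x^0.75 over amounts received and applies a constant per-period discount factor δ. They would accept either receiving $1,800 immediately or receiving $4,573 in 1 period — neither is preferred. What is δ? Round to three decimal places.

Indifference means u(1800) = δ · u(4573), so δ = u(1800)/u(4573).
With u(x) = x^0.75: δ = 1800^0.75/4573^0.75 = (1800/4573)^0.75 = 0.49694.

δ ≈ 0.497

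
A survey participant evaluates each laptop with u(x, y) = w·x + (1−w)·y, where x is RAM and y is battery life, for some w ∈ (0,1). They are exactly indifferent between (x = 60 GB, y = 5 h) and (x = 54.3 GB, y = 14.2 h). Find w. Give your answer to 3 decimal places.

u(60,5) = u(54.3,14.2) means w·60 + (1−w)·5 = w·54.3 + (1−w)·14.2.
Collecting terms: w·5.7 = (1−w)·9.2.
Hence w = 9.2/(5.7+9.2) = 9.2/14.9 = 0.617.

w = 0.617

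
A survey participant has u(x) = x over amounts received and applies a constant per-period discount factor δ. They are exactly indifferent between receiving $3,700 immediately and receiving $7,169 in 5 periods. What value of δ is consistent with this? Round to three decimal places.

δ ≈ 0.876

Indifference means u(3700) = δ^5 · u(7169), so δ^5 = u(3700)/u(7169).
With u(x) = x: δ^5 = 3700/7169 = 0.51611.
Hence δ = (0.51611)^(1/5) = 0.87609.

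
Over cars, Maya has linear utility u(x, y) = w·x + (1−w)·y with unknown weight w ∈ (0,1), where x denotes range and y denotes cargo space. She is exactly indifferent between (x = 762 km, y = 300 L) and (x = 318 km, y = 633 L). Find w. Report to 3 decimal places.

w = 0.429

Equating utilities: w·762 + (1−w)·300 = w·318 + (1−w)·633.
Collecting terms: w·444 = (1−w)·333.
So w/(1−w) = 333/444 = 0.7500, giving w = 333/(444+333) = 0.429.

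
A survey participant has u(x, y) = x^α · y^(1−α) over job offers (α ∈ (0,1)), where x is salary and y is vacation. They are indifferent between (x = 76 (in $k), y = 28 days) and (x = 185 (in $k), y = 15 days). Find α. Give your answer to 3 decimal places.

The Cobb–Douglas utilities coincide, so 76^α·28^(1−α) = 185^α·15^(1−α).
(76/185)^α = (15/28)^(1−α); take logs: α·ln(76/185) = (1−α)·ln(15/28), i.e. α·-0.889622 = (1−α)·-0.624154.
With A = -0.889622 and B = -0.624154: α·A = (1−α)·B, so α = B/(A+B) = -0.624154/-1.513776 ≈ 0.412.

α ≈ 0.412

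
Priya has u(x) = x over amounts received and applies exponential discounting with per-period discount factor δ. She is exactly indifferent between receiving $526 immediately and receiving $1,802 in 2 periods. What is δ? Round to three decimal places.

The payoff in 2 periods is discounted by δ^2, so u(526) = δ^2·u(1802) and δ^2 = u(526)/u(1802).
With u(x) = x: δ^2 = 526/1802 = 0.29190.
Taking the square root: δ = 0.29190^(1/2) ≈ 0.540.

δ ≈ 0.540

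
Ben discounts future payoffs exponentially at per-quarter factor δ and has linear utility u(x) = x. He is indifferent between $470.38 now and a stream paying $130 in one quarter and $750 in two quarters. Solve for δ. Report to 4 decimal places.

The stream is worth 130δ + 750δ² today, so 130δ + 750δ² = 470.38.
That is, 750δ² + 130δ − 470.38 = 0, a quadratic in δ.
By the quadratic formula (taking the positive root), δ = (−130 + √1428040.00) / 1500 ≈ 0.7100.

δ ≈ 0.7100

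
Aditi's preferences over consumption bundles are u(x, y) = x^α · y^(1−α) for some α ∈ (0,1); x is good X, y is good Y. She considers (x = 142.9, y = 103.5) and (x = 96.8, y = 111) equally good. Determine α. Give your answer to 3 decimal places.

α ≈ 0.152

The Cobb–Douglas utilities coincide, so 142.9^α·103.5^(1−α) = 96.8^α·111^(1−α).
Rearrange to (142.9/96.8)^α = (111/103.5)^(1−α) and take logs: α·0.389498 = (1−α)·0.069959.
So α/(1−α) = (0.069959)/(0.389498) = 0.179613, and α = 0.179613/1.179613 ≈ 0.152.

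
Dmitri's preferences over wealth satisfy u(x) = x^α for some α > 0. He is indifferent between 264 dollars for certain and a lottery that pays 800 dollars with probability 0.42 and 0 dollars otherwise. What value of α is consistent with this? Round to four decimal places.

α ≈ 0.7825

The lottery's expected utility is 0.42·u(800) + 0.58·u(0) = 0.42·800^α (since u(0) = 0 for α > 0).
Indifference: 264^α = 0.42·800^α, so (264/800)^α = 0.42.
Taking logs: α·ln(264/800) = ln(0.42), so α = -0.8675006 / -1.1086626 ≈ 0.7825.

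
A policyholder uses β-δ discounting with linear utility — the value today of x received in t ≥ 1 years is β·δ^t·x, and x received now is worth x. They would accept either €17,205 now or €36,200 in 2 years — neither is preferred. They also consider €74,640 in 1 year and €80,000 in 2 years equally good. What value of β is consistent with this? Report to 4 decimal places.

Both payoffs in the second observation are in the future, so β drops out: δ^1·74640 = δ^2·80000 ⇒ δ = 74640/80000 = 0.93300.
The first indifference: 17205 = β·δ^2·36200, so β = 17205/(δ^2·36200) = 17205/(0.87049·36200) ≈ 0.5460.

β ≈ 0.5460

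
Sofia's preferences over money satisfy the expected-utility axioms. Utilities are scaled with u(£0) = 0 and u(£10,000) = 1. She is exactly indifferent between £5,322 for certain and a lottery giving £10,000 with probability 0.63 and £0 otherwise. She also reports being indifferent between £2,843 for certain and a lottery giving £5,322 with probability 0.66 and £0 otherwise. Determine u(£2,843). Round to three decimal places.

The first gamble pins u(£5,322): it must equal 0.63·1 + 0.37·0 = 0.63.
The second indifference gives u(£2,843) = 0.66·u(£5,322) + 0.34·u(£0) = 0.66·0.63 + 0.34·0.00 = 0.4158.

0.416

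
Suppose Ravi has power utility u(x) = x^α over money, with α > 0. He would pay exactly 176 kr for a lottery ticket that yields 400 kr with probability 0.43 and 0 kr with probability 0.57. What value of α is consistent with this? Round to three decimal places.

EU(lottery) = 0.43·400^α + 0.57·0 = 0.43·400^α.
Setting u(176) equal to that: 176^α = 0.43·400^α ⇒ (176/400)^α = 0.43.
Take logs: α = ln 0.43 / ln(176/400) ≈ 1.02800.

α ≈ 1.028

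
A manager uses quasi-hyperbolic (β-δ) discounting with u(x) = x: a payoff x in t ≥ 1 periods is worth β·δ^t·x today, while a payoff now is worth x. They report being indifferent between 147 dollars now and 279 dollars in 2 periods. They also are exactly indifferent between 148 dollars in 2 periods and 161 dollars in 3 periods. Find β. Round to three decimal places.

From the later pair, β·δ^2·148 = β·δ^3·161; dividing through, δ = 148/161 = 0.91925.
Now use the now-vs-future pair: 147 = β·δ^2·279 gives β = 147/(0.84503·279) ≈ 0.624.

β ≈ 0.624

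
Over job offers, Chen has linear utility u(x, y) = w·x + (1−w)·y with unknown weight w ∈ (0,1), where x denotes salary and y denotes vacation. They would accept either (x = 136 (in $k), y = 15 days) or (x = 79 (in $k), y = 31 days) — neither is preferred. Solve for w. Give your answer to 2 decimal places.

Indifference: w·136 + (1−w)·15 = w·79 + (1−w)·31.
Collecting terms: w·57 = (1−w)·16.
Hence w = 16/(57+16) = 16/73 = 0.22.

w = 0.22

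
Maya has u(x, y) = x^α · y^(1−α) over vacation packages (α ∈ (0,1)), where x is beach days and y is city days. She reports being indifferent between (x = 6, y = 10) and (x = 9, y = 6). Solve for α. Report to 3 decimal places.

Set the two utilities equal: 6^α·10^(1−α) = 9^α·6^(1−α).
Taking logs: α·ln 6 + (1−α)·ln 10 = α·ln 9 + (1−α)·ln 6, i.e. α·-0.405465 = (1−α)·-0.510826.
Thus α·(-0.916291) = -0.510826, so α = -0.510826/-0.916291 ≈ 0.557.

α ≈ 0.557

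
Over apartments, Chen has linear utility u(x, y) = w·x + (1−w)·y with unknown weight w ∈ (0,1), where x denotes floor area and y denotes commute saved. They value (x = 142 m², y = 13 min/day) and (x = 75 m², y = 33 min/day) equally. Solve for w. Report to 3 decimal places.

Indifference: w·142 + (1−w)·13 = w·75 + (1−w)·33.
Collecting terms: w·67 = (1−w)·20.
So w/(1−w) = 20/67 = 0.2985, giving w = 20/(67+20) = 0.230.

w = 0.230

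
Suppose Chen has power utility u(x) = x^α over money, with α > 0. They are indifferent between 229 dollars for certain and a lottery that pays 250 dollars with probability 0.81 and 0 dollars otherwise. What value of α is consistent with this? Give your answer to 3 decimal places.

α ≈ 2.402

The lottery's expected utility is 0.81·u(250) + 0.19·u(0) = 0.81·250^α (since u(0) = 0 for α > 0).
Equating: 229^α = 0.81·250^α, i.e. 0.9160^α = 0.81.
Taking logs: α·ln(229/250) = ln(0.81), so α = -0.210721 / -0.087739 ≈ 2.402.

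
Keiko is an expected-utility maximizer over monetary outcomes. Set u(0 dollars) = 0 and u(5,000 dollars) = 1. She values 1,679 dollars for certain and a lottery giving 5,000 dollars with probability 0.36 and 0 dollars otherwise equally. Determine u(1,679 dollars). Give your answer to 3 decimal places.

0.360

The indifference gives u(1,679 dollars) = 0.36·u(5,000 dollars) + 0.64·u(0 dollars) = 0.36·1 + 0.64·0 = 0.36.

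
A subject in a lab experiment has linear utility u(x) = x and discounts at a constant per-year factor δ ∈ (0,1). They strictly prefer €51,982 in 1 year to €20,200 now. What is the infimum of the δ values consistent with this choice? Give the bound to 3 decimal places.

The preference means 20200 < δ·51982.
So δ > 20200/51982 = 0.38860.

δ > 0.389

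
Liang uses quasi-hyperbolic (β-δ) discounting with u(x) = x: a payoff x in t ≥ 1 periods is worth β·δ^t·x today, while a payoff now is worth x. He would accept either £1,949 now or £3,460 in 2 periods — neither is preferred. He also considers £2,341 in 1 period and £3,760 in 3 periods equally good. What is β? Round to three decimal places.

β ≈ 0.905

From the later pair, β·δ^1·2341 = β·δ^3·3760; dividing through, δ^2 = 2341/3760 = 0.62261, so δ = 0.78905.
The first indifference: 1949 = β·δ^2·3460, so β = 1949/(δ^2·3460) = 1949/(0.62261·3460) ≈ 0.905.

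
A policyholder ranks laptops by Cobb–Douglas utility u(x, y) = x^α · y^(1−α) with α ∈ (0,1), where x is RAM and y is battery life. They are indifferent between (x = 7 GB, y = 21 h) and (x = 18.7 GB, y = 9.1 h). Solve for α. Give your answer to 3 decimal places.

α ≈ 0.460

The Cobb–Douglas utilities coincide, so 7^α·21^(1−α) = 18.7^α·9.1^(1−α).
(7/18.7)^α = (9.1/21)^(1−α); take logs: α·ln(7/18.7) = (1−α)·ln(9.1/21), i.e. α·-0.982613 = (1−α)·-0.836248.
With A = -0.982613 and B = -0.836248: α·A = (1−α)·B, so α = B/(A+B) = -0.836248/-1.818861 ≈ 0.460.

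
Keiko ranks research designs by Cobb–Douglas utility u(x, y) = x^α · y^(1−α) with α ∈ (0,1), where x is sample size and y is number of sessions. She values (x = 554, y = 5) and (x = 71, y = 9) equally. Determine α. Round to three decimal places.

The Cobb–Douglas utilities coincide, so 554^α·5^(1−α) = 71^α·9^(1−α).
Taking logs: α·ln 554 + (1−α)·ln 5 = α·ln 71 + (1−α)·ln 9, i.e. α·2.054485 = (1−α)·0.587787.
With A = 2.054485 and B = 0.587787: α·A = (1−α)·B, so α = B/(A+B) = 0.587787/2.642272 ≈ 0.222.

α ≈ 0.222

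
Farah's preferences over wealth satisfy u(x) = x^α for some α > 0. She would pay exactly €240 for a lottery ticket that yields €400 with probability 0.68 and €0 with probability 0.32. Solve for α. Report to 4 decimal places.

α ≈ 0.7550

The lottery's expected utility is 0.68·u(400) + 0.32·u(0) = 0.68·400^α (since u(0) = 0 for α > 0).
Equating: 240^α = 0.68·400^α, i.e. 0.6000^α = 0.68.
α = ln(0.68) / ln(240/400) = -0.3856625/-0.5108256 ≈ 0.7550.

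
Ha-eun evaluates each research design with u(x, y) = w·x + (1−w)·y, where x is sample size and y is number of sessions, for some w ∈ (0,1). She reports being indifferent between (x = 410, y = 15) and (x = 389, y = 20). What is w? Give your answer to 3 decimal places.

w = 0.192

u(410,15) = u(389,20) means w·410 + (1−w)·15 = w·389 + (1−w)·20.
Collecting terms: w·21 = (1−w)·5.
So w/(1−w) = 5/21 = 0.2381, giving w = 5/(21+5) = 0.192.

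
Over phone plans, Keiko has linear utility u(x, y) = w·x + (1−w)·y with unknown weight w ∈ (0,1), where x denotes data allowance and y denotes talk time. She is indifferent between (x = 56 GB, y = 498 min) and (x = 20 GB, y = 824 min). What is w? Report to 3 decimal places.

Equating utilities: w·56 + (1−w)·498 = w·20 + (1−w)·824.
Collecting terms: w·36 = (1−w)·326.
Hence w = 326/(36+326) = 326/362 = 0.901.

w = 0.901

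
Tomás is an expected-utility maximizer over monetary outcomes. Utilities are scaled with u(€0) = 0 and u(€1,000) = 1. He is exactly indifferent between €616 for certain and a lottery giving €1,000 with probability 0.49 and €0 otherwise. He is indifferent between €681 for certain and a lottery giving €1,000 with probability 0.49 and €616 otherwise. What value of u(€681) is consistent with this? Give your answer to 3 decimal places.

0.740

The first gamble pins u(€616): it must equal 0.49·1 + 0.51·0 = 0.49.
Chaining: u(€681) = 0.49·1.00 + 0.51·0.49 = 0.7399.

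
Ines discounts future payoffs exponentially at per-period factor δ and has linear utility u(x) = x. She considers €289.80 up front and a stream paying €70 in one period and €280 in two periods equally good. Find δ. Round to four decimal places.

δ ≈ 0.9000

The stream is worth 70δ + 280δ² today, so 70δ + 280δ² = 289.80.
That is, 280δ² + 70δ − 289.80 = 0, a quadratic in δ.
By the quadratic formula (taking the positive root), δ = (−70 + √329476.00) / 560 ≈ 0.9000.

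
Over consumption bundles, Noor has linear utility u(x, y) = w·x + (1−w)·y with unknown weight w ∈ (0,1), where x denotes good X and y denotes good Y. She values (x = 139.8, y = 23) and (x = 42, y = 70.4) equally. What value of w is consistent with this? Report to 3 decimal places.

w = 0.326

u(139.8,23) = u(42,70.4) means w·139.8 + (1−w)·23 = w·42 + (1−w)·70.4.
Collecting terms: w·97.8 = (1−w)·47.4.
Hence w = 47.4/(97.8+47.4) = 47.4/145.2 = 0.326.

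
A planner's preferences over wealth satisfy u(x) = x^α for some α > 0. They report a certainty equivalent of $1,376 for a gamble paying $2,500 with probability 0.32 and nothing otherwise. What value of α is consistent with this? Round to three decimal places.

α ≈ 1.908

The lottery's expected utility is 0.32·u(2500) + 0.68·u(0) = 0.32·2500^α (since u(0) = 0 for α > 0).
Setting u(1376) equal to that: 1376^α = 0.32·2500^α ⇒ (1376/2500)^α = 0.32.
α = ln(0.32) / ln(1376/2500) = -1.139434/-0.597110 ≈ 1.908.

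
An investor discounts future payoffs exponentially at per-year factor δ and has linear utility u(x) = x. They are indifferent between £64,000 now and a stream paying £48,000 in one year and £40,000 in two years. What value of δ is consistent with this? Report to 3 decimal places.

Present value of the stream is 48000·δ + 40000·δ². Indifference gives 48000δ + 40000δ² = 64000.
That is, 40000δ² + 48000δ − 64000 = 0, a quadratic in δ.
δ = (−48000 + √(48000² + 4·40000·64000)) / (2·40000) = (−48000 + √12544000000.00) / 80000 ≈ 0.800.

δ ≈ 0.800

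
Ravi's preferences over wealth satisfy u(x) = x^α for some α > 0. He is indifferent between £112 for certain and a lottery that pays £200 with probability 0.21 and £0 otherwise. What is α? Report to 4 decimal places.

EU(lottery) = 0.21·200^α + 0.79·0 = 0.21·200^α.
Setting u(112) equal to that: 112^α = 0.21·200^α ⇒ (112/200)^α = 0.21.
Taking logs: α·ln(112/200) = ln(0.21), so α = -1.5606477 / -0.5798185 ≈ 2.6916.

α ≈ 2.6916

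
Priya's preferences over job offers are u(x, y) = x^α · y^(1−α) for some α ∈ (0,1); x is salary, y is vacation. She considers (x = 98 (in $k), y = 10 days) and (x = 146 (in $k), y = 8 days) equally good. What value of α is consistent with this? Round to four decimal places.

Indifference: 98^α · 10^(1−α) = 146^α · 8^(1−α).
Rearrange to (98/146)^α = (8/10)^(1−α) and take logs: α·-0.3986391 = (1−α)·-0.2231436.
With A = -0.3986391 and B = -0.2231436: α·A = (1−α)·B, so α = B/(A+B) = -0.2231436/-0.6217827 ≈ 0.3589.

α ≈ 0.3589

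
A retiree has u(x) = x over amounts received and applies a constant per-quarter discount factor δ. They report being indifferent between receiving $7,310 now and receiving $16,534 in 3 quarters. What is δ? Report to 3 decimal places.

The payoff in 3 quarters is discounted by δ^3, so u(7310) = δ^3·u(16534) and δ^3 = u(7310)/u(16534).
With u(x) = x: δ^3 = 7310/16534 = 0.44212.
Taking the cube root: δ = 0.44212^(1/3) ≈ 0.762.

δ ≈ 0.762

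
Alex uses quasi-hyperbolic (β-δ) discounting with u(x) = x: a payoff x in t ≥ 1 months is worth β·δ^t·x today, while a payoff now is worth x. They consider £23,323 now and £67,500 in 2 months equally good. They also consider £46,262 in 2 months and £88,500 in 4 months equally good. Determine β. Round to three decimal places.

The second indifference involves only future payoffs, so β cancels: β·δ^2·46262 = β·δ^4·88500, giving δ^2 = 46262/88500 = 0.52273, so δ = 0.72300.
The first indifference: 23323 = β·δ^2·67500, so β = 23323/(δ^2·67500) = 23323/(0.52273·67500) ≈ 0.661.

β ≈ 0.661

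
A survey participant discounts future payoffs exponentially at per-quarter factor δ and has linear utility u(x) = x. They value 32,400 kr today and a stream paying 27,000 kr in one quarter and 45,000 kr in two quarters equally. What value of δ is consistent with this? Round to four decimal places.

δ ≈ 0.6000

Present value of the stream is 27000·δ + 45000·δ². Indifference gives 27000δ + 45000δ² = 32400.
That is, 45000δ² + 27000δ − 32400 = 0, a quadratic in δ.
By the quadratic formula (taking the positive root), δ = (−27000 + √6561000000.00) / 90000 ≈ 0.6000.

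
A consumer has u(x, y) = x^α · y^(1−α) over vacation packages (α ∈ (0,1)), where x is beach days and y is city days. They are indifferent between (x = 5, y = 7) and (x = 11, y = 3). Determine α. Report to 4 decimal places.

α ≈ 0.5180

Indifference: 5^α · 7^(1−α) = 11^α · 3^(1−α).
Taking logs: α·ln 5 + (1−α)·ln 7 = α·ln 11 + (1−α)·ln 3, i.e. α·-0.7884574 = (1−α)·-0.8472979.
With A = -0.7884574 and B = -0.8472979: α·A = (1−α)·B, so α = B/(A+B) = -0.8472979/-1.6357553 ≈ 0.5180.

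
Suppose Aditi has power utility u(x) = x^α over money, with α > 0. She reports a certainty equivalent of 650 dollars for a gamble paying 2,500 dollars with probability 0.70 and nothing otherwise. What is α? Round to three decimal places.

The lottery's expected utility is 0.70·u(2500) + 0.30·u(0) = 0.70·2500^α (since u(0) = 0 for α > 0).
Equating: 650^α = 0.70·2500^α, i.e. 0.2600^α = 0.70.
Taking logs: α·ln(650/2500) = ln(0.70), so α = -0.356675 / -1.347074 ≈ 0.265.

α ≈ 0.265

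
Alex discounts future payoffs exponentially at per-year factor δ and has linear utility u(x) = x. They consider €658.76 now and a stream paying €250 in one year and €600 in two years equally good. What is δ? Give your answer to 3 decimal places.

δ ≈ 0.860

Equating present values: 658.76 = 250δ + 600δ².
So 600δ² + 250δ − 658.76 = 0.
The positive root is δ = [−250 + √(250² + 4·600·658.76)] / (2·600) = (−250 + 1282.000)/1200 ≈ 0.860.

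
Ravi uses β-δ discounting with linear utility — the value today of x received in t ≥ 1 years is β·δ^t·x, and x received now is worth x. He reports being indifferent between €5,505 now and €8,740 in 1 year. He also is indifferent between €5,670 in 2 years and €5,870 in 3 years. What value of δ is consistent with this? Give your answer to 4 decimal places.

From the later pair, β·δ^2·5670 = β·δ^3·5870; dividing through, δ = 5670/5870 = 0.96593.

δ ≈ 0.9659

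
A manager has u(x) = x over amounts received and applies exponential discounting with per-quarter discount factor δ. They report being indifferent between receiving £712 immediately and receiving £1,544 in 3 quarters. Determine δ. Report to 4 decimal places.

δ ≈ 0.7726

Indifference means u(712) = δ^3 · u(1544), so δ^3 = u(712)/u(1544).
With u(x) = x: δ^3 = 712/1544 = 0.46114.
Taking the cube root: δ = 0.46114^(1/3) ≈ 0.7726.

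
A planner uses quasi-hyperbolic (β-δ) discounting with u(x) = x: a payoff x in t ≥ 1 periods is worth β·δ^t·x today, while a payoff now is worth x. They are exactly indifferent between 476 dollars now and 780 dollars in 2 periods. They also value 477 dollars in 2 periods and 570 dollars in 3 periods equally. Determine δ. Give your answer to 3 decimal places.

Both payoffs in the second observation are in the future, so β drops out: δ^2·477 = δ^3·570 ⇒ δ = 477/570 = 0.83684.

δ ≈ 0.837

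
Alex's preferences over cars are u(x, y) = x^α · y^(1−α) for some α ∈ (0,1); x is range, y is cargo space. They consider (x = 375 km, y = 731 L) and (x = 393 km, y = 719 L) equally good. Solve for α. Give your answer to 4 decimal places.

α ≈ 0.2609

The Cobb–Douglas utilities coincide, so 375^α·731^(1−α) = 393^α·719^(1−α).
Taking logs: α·ln 375 + (1−α)·ln 731 = α·ln 393 + (1−α)·ln 719, i.e. α·-0.0468836 = (1−α)·-0.0165521.
Thus α·(-0.0634357) = -0.0165521, so α = -0.0165521/-0.0634357 ≈ 0.2609.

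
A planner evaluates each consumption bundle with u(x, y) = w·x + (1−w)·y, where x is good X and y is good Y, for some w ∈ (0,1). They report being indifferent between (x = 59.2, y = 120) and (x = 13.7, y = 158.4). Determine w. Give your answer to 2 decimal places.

w = 0.46

Indifference: w·59.2 + (1−w)·120 = w·13.7 + (1−w)·158.4.
w·(59.2−13.7) = (1−w)·(158.4−120), i.e. w·45.5 = (1−w)·38.4.
Hence w = 38.4/(45.5+38.4) = 38.4/83.9 = 0.46.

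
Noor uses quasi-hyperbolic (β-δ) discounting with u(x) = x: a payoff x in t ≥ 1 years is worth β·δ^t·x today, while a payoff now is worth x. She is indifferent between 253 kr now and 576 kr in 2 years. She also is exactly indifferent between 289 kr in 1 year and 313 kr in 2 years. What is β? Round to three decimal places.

The second indifference involves only future payoffs, so β cancels: β·δ^1·289 = β·δ^2·313, giving δ = 289/313 = 0.92332.
The first indifference: 253 = β·δ^2·576, so β = 253/(δ^2·576) = 253/(0.85252·576) ≈ 0.515.

β ≈ 0.515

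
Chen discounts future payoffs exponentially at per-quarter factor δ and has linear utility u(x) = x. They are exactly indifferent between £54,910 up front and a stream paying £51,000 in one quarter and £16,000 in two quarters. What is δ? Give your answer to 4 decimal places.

δ ≈ 0.8500

The stream is worth 51000δ + 16000δ² today, so 51000δ + 16000δ² = 54910.
So 16000δ² + 51000δ − 54910 = 0.
By the quadratic formula (taking the positive root), δ = (−51000 + √6115240000.00) / 32000 ≈ 0.8500.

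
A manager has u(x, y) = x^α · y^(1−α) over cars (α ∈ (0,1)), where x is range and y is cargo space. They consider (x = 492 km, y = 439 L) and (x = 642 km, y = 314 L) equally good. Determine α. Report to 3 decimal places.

α ≈ 0.557

The Cobb–Douglas utilities coincide, so 492^α·439^(1−α) = 642^α·314^(1−α).
Taking logs: α·ln 492 + (1−α)·ln 439 = α·ln 642 + (1−α)·ln 314, i.e. α·-0.266110 = (1−α)·-0.335106.
Thus α·(-0.601216) = -0.335106, so α = -0.335106/-0.601216 ≈ 0.557.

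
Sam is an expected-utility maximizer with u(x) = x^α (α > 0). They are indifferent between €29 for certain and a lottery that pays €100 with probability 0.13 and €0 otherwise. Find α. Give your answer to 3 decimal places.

α ≈ 1.648

The lottery's expected utility is 0.13·u(100) + 0.87·u(0) = 0.13·100^α (since u(0) = 0 for α > 0).
Indifference: 29^α = 0.13·100^α, so (29/100)^α = 0.13.
Take logs: α = ln 0.13 / ln(29/100) ≈ 1.64816.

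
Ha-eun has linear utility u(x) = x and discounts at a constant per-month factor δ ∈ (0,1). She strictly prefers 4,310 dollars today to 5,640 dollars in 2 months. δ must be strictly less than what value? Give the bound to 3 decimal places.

Under u(x) = x this choice says 4310 > δ^2·5640.
Hence δ^2 < 4310/5640 = 0.76418, and x ↦ x^(1/2) is increasing on (0,∞).
δ < (4310/5640)^(1/2) ≈ 0.874.

δ < 0.874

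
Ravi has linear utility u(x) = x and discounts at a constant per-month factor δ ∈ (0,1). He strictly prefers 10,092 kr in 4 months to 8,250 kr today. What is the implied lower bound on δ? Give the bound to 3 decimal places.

The preference means 8250 < δ^4·10092.
So δ^4 > 8250/10092 = 0.81748; taking the 4th root of both positive sides preserves the inequality.
δ > 0.81748^(1/4) = 0.951.

δ > 0.951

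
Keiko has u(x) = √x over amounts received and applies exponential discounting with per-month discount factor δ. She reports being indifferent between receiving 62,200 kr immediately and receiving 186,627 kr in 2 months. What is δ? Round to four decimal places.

Equating discounted utilities: u(62200) = δ^2·u(186627) ⇒ δ^2 = u(62200)/u(186627).
Since u(x) = √x, δ^2 = √(62200/186627) = 0.57731.
So δ = 0.57731^(1/2) ≈ 0.7598.

δ ≈ 0.7598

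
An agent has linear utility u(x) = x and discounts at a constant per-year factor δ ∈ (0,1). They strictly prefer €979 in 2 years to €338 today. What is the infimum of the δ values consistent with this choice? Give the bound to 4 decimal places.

δ > 0.5876

Under u(x) = x this choice says 338 < δ^2·979.
So δ^2 > 338/979 = 0.34525; taking the square root of both positive sides preserves the inequality.
δ > (338/979)^(1/2) ≈ 0.5876.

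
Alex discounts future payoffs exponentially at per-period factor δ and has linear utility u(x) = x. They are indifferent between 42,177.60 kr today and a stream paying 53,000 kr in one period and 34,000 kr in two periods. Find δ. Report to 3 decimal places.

Present value of the stream is 53000·δ + 34000·δ². Indifference gives 53000δ + 34000δ² = 42177.60.
So 34000δ² + 53000δ − 42177.60 = 0.
By the quadratic formula (taking the positive root), δ = (−53000 + √8545153600.00) / 68000 ≈ 0.580.

δ ≈ 0.580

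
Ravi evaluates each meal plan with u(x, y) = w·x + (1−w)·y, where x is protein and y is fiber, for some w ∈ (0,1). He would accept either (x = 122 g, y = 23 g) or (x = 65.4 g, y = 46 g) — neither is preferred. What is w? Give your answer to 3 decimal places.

w = 0.289

Equating utilities: w·122 + (1−w)·23 = w·65.4 + (1−w)·46.
Collecting terms: w·56.6 = (1−w)·23.
So w/(1−w) = 23/56.6 = 0.4064, giving w = 23/(56.6+23) = 0.289.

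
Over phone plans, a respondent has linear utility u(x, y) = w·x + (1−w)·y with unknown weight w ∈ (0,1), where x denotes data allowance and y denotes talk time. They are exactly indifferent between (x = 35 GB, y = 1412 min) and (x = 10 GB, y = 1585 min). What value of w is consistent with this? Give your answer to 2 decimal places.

u(35,1412) = u(10,1585) means w·35 + (1−w)·1412 = w·10 + (1−w)·1585.
Rearranging, 25·w − 173·(1−w) = 0.
The marginal rate of substitution is 173/25, so w = 173/(25+173) = 0.87.

w = 0.87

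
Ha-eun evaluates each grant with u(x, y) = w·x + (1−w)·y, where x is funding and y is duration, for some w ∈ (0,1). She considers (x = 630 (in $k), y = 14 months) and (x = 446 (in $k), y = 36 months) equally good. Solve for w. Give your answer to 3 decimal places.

w = 0.107

u(630,14) = u(446,36) means w·630 + (1−w)·14 = w·446 + (1−w)·36.
Collecting terms: w·184 = (1−w)·22.
The marginal rate of substitution is 22/184, so w = 22/(184+22) = 0.107.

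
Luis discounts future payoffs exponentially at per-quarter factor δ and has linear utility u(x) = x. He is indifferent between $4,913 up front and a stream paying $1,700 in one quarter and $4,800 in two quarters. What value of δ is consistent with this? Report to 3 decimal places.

δ ≈ 0.850

Present value of the stream is 1700·δ + 4800·δ². Indifference gives 1700δ + 4800δ² = 4913.
That is, 4800δ² + 1700δ − 4913 = 0, a quadratic in δ.
The positive root is δ = [−1700 + √(1700² + 4·4800·4913)] / (2·4800) = (−1700 + 9860.000)/9600 ≈ 0.850.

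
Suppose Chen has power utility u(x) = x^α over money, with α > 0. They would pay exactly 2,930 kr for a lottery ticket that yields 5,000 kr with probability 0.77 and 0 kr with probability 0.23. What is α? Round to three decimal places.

α ≈ 0.489

EU(lottery) = 0.77·5000^α + 0.23·0 = 0.77·5000^α.
Setting u(2930) equal to that: 2930^α = 0.77·5000^α ⇒ (2930/5000)^α = 0.77.
Take logs: α = ln 0.77 / ln(2930/5000) ≈ 0.48905.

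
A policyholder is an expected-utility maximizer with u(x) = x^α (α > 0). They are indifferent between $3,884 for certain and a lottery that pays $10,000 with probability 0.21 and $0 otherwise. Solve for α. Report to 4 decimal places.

EU(lottery) = 0.21·10000^α + 0.79·0 = 0.21·10000^α.
Equating: 3884^α = 0.21·10000^α, i.e. 0.3884^α = 0.21.
Take logs: α = ln 0.21 / ln(3884/10000) ≈ 1.650223.

α ≈ 1.6502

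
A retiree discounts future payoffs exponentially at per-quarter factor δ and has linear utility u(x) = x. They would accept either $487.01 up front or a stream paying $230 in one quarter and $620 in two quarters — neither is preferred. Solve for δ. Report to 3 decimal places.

The stream is worth 230δ + 620δ² today, so 230δ + 620δ² = 487.01.
Rearranged: 620δ² + 230δ − 487.01 = 0.
By the quadratic formula (taking the positive root), δ = (−230 + √1260684.80) / 1240 ≈ 0.720.

δ ≈ 0.720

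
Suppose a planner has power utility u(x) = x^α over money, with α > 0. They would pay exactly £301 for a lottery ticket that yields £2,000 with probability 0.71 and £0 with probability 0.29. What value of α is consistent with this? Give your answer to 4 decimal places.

α ≈ 0.1808

Since u(0) = 0, the lottery's EU is 0.71·2000^α.
Setting u(301) equal to that: 301^α = 0.71·2000^α ⇒ (301/2000)^α = 0.71.
Take logs: α = ln 0.71 / ln(301/2000) ≈ 0.180849.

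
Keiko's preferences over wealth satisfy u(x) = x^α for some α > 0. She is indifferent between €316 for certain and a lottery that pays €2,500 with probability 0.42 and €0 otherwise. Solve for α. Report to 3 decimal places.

α ≈ 0.419

Since u(0) = 0, the lottery's EU is 0.42·2500^α.
Setting u(316) equal to that: 316^α = 0.42·2500^α ⇒ (316/2500)^α = 0.42.
α = ln(0.42) / ln(316/2500) = -0.867501/-2.068304 ≈ 0.419.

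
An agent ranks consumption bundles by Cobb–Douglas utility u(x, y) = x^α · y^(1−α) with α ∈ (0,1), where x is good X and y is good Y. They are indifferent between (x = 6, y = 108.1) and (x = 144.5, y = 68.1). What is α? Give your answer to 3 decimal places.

Indifference: 6^α · 108.1^(1−α) = 144.5^α · 68.1^(1−α).
Rearrange to (6/144.5)^α = (68.1/108.1)^(1−α) and take logs: α·-3.181520 = (1−α)·-0.462080.
With A = -3.181520 and B = -0.462080: α·A = (1−α)·B, so α = B/(A+B) = -0.462080/-3.643600 ≈ 0.127.

α ≈ 0.127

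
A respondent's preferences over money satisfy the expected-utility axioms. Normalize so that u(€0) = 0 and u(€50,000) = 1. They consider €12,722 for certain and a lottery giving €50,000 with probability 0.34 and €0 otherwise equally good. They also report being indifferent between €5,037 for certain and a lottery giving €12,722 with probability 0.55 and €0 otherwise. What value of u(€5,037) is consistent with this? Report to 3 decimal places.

0.187

The first gamble pins u(€12,722): it must equal 0.34·1 + 0.66·0 = 0.34.
The second indifference gives u(€5,037) = 0.55·u(€12,722) + 0.45·u(€0) = 0.55·0.34 + 0.45·0.00 = 0.1870.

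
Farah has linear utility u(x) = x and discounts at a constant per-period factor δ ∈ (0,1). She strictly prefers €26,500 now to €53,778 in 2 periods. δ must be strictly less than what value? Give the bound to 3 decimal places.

δ < 0.702

Comparing present values: 26500 > δ^2·53778.
Dividing by 53778: δ^2 < 0.49277. Both sides are positive, so the square root keeps the direction.
δ < (26500/53778)^(1/2) ≈ 0.702.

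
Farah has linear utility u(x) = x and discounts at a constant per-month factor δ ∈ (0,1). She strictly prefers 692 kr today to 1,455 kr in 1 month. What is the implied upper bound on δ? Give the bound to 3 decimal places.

Under u(x) = x this choice says 692 > δ·1455.
So δ < 692/1455 = 0.47560.

δ < 0.476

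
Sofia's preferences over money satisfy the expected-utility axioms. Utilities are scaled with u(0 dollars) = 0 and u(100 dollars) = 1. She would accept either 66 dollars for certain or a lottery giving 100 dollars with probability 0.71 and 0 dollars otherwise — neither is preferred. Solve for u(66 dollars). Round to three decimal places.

0.710

u(66 dollars) equals the lottery's expected utility: 0.71·1 + 0.29·0 = 0.71.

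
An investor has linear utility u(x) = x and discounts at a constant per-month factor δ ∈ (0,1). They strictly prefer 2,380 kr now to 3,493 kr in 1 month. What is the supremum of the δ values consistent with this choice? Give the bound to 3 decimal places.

δ < 0.681

The preference means 2380 > δ·3493.
Dividing through by 3493 gives δ < 0.68136.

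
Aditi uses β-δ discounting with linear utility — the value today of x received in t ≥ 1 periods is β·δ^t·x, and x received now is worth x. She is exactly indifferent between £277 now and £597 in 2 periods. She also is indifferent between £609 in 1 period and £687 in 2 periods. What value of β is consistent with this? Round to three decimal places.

β ≈ 0.590

Both payoffs in the second observation are in the future, so β drops out: δ^1·609 = δ^2·687 ⇒ δ = 609/687 = 0.88646.
Now use the now-vs-future pair: 277 = β·δ^2·597 gives β = 277/(0.78582·597) ≈ 0.590.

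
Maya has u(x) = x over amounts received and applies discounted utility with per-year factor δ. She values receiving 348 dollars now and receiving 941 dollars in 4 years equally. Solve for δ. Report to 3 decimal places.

The payoff in 4 years is discounted by δ^4, so u(348) = δ^4·u(941) and δ^4 = u(348)/u(941).
With u(x) = x: δ^4 = 348/941 = 0.36982.
Taking the 4th root: δ = 0.36982^(1/4) ≈ 0.780.

δ ≈ 0.780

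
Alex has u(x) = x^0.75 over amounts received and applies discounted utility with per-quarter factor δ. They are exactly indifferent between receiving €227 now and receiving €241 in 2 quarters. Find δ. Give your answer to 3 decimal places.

The payoff in 2 quarters is discounted by δ^2, so u(227) = δ^2·u(241) and δ^2 = u(227)/u(241).
Since u(x) = x^0.75, δ^2 = (227/241)^0.75 = 0.94191^0.75 = 0.95611.
So δ = 0.95611^(1/2) ≈ 0.978.

δ ≈ 0.978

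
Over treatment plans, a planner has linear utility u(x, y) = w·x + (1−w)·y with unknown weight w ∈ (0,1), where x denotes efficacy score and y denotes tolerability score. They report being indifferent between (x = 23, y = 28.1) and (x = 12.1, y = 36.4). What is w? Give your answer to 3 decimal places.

u(23,28.1) = u(12.1,36.4) means w·23 + (1−w)·28.1 = w·12.1 + (1−w)·36.4.
w·(23−12.1) = (1−w)·(36.4−28.1), i.e. w·10.9 = (1−w)·8.3.
The marginal rate of substitution is 8.3/10.9, so w = 8.3/(10.9+8.3) = 0.432.

w = 0.432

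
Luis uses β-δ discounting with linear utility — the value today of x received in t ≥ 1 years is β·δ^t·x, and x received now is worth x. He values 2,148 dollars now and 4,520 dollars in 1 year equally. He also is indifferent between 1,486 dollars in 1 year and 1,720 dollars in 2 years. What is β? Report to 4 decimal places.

β ≈ 0.5501

From the later pair, β·δ^1·1486 = β·δ^2·1720; dividing through, δ = 1486/1720 = 0.86395.
The first indifference: 2148 = β·δ·4520, so β = 2148/(δ·4520) = 2148/(0.86395·4520) ≈ 0.5501.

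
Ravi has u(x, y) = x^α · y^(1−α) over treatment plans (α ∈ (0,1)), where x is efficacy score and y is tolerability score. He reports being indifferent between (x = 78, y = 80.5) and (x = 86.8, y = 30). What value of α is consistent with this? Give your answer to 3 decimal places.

Indifference: 78^α · 80.5^(1−α) = 86.8^α · 30^(1−α).
Rearrange to (78/86.8)^α = (30/80.5)^(1−α) and take logs: α·-0.106898 = (1−α)·-0.987060.
With A = -0.106898 and B = -0.987060: α·A = (1−α)·B, so α = B/(A+B) = -0.987060/-1.093958 ≈ 0.902.

α ≈ 0.902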